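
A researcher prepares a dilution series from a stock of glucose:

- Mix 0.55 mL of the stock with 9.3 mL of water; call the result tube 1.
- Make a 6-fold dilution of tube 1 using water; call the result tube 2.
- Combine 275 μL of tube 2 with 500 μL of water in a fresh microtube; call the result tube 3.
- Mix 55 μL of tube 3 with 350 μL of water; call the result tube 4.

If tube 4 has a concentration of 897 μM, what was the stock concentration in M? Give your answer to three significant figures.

Step 1: 0.55 mL + 9.3 mL = 9.85 mL total → factor 9.85/0.55 = 17.909
Step 2: 6-fold → factor 6
Step 3: 275 μL + 500 μL = 775 μL total → factor 775/275 = 2.8182
Step 4: 55 μL + 350 μL = 405 μL total → factor 405/55 = 7.3636
Overall dilution factor = 17.909 × 6 × 2.8182 × 7.3636 = 2229.9
Stock = 897 μM × 2229.9 = 2.000 × 10^6 μM = 2.00 M

2.00 M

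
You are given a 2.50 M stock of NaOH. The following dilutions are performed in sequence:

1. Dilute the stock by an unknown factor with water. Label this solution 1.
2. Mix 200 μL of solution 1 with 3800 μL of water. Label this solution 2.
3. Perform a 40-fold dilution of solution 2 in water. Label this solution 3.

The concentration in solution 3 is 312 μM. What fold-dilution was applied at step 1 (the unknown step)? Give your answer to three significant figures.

10.0-fold

Step 1: unknown factor x
Step 2: 200 μL + 3800 μL = 4000 μL total → factor 4000/200 = 20
Step 3: 40-fold → factor 40
Product of known-step factors = 800
Overall factor = 2.50 M / (312 μM) = 8012.8
x = 8012.8 / 800 = 10.0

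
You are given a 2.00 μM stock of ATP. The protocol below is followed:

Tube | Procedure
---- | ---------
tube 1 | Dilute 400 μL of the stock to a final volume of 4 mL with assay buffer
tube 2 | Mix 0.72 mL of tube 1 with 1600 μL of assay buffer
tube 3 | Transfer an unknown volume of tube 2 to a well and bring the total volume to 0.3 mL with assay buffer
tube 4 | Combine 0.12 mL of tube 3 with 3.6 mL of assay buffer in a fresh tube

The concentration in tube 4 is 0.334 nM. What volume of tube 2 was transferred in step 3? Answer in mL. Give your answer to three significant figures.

0.0500 mL

Step 1: 400 μL brought to 4 mL → factor 4000/400 = 10
Step 2: 0.72 mL + 1600 μL = 2.32 mL total → factor 2.32/0.72 = 3.2222
Step 3: v brought to 0.3 mL → factor = 0.3 mL/v
Step 4: 0.12 mL + 3.6 mL = 3.72 mL total → factor 3.72/0.12 = 31
Product of known-step factors = 998.89
Overall factor = 2.00 μM / (0.334 nM) = 5988
Step-3 factor = 5988 / 998.89 = 5.9947
v = 0.3 mL / 5.9947 = 0.0500 mL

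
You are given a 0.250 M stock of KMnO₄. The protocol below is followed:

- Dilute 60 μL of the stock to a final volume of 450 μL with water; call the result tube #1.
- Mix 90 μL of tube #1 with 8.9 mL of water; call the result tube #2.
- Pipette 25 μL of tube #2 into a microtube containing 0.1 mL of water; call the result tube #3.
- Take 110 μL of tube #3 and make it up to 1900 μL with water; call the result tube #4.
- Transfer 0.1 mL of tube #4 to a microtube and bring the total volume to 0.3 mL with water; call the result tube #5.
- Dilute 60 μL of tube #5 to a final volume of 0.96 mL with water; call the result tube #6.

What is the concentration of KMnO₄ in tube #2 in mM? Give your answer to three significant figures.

0.334 mM

Step 1: 60 μL brought to 450 μL → factor 450/60 = 7.5
Step 2: 90 μL + 8.9 mL = 8990 μL total → factor 8990/90 = 99.889
Dilution factor through tube #2 = 7.5 × 99.889 = 749.17
[tube #2] = 0.250 M / 749.17 = 0.0003337 M = 0.334 mM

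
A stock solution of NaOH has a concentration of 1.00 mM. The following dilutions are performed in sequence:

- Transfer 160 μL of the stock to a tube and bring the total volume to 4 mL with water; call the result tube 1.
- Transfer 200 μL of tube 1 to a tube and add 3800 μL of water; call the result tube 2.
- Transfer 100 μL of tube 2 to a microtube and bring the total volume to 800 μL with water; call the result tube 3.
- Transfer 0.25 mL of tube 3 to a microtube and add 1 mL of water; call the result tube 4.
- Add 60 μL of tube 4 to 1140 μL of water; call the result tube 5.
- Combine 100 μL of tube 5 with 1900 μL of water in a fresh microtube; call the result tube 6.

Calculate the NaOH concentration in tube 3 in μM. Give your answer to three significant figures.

Step 1: 160 μL brought to 4 mL → factor 4000/160 = 25
Step 2: 200 μL + 3800 μL = 4000 μL total → factor 4000/200 = 20
Step 3: 100 μL brought to 800 μL → factor 800/100 = 8
Dilution factor through tube 3 = 25 × 20 × 8 = 4000
[tube 3] = 1.00 mM / 4000 = 0.0002500 mM = 0.250 μM

0.250 μM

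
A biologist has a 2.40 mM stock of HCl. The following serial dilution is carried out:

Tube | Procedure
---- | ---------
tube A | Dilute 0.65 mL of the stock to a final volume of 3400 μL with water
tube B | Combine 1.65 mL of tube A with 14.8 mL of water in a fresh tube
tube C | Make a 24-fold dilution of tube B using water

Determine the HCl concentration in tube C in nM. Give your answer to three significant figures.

Step 1: 0.65 mL brought to 3400 μL → factor 3.4/0.65 = 5.2308
Step 2: 1.65 mL + 14.8 mL = 16.45 mL total → factor 16.45/1.65 = 9.9697
Step 3: 24-fold → factor 24
Overall dilution factor = 5.2308 × 9.9697 × 24 = 1251.6
Final = 2.40 mM / 1251.6 = 0.001918 mM = 1.92 × 10^3 nM

1.92 × 10^3 nM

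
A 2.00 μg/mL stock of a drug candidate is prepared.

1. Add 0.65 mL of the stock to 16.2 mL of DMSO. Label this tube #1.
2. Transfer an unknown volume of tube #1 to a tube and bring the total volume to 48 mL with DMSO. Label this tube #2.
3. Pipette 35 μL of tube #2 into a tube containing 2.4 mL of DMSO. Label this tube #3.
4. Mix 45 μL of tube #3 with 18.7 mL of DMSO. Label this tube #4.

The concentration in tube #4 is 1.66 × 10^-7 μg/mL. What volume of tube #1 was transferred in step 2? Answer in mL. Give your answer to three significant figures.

2.99 mL

Step 1: 0.65 mL + 16.2 mL = 16.85 mL total → factor 16.85/0.65 = 25.923
Step 2: v brought to 48 mL → factor = 48 mL/v
Step 3: 35 μL + 2.4 mL = 2435 μL total → factor 2435/35 = 69.571
Step 4: 45 μL + 18.7 mL = 18745 μL total → factor 18745/45 = 416.56
Product of known-step factors = 7.5126 × 10^5
Overall factor = 2.00 μg/mL / (1.66 × 10^-7 μg/mL) = 1.2048 × 10^7
Step-2 factor = 1.2048 × 10^7 / 7.5126 × 10^5 = 16.037
v = 48 mL / 16.037 = 2.99 mL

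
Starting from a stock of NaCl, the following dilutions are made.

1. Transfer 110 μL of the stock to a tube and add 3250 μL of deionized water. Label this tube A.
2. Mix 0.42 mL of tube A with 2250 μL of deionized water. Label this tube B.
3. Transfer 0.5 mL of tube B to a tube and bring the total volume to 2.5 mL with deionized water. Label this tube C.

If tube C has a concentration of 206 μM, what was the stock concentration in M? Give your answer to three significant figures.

0.200 M

Step 1: 110 μL + 3250 μL = 3360 μL total → factor 3360/110 = 30.545
Step 2: 0.42 mL + 2250 μL = 2.67 mL total → factor 2.67/0.42 = 6.3571
Step 3: 0.5 mL brought to 2.5 mL → factor 2.5/0.5 = 5
Overall dilution factor = 30.545 × 6.3571 × 5 = 970.91
Stock = 206 μM × 970.91 = 2.000 × 10^5 μM = 0.200 M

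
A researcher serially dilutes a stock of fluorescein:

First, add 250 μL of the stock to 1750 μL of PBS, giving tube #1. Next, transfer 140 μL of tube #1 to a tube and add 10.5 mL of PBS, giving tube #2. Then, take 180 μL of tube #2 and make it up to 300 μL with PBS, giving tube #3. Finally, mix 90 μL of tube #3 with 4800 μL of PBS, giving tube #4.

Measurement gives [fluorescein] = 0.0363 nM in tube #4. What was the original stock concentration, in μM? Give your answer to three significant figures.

Step 1: 250 μL + 1750 μL = 2000 μL total → factor 2000/250 = 8
Step 2: 140 μL + 10.5 mL = 10640 μL total → factor 10640/140 = 76
Step 3: 180 μL brought to 300 μL → factor 300/180 = 1.6667
Step 4: 90 μL + 4800 μL = 4890 μL total → factor 4890/90 = 54.333
Overall dilution factor = 8 × 76 × 1.6667 × 54.333 = 55058
Stock = 0.0363 nM × 55058 = 1999 nM = 2.00 μM

2.00 μM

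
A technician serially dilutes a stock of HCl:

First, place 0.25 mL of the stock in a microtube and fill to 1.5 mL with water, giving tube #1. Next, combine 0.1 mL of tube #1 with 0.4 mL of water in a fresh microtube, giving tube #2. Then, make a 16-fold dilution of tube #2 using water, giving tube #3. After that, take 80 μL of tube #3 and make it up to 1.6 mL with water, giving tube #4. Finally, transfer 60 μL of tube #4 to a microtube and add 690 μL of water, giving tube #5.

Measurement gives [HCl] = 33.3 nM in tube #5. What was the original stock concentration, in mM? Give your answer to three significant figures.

4.00 mM

Step 1: 0.25 mL brought to 1.5 mL → factor 1.5/0.25 = 6
Step 2: 0.1 mL + 0.4 mL = 0.5 mL total → factor 0.5/0.1 = 5
Step 3: 16-fold → factor 16
Step 4: 80 μL brought to 1.6 mL → factor 1600/80 = 20
Step 5: 60 μL + 690 μL = 750 μL total → factor 750/60 = 12.5
Overall dilution factor = 6 × 5 × 16 × 20 × 12.5 = 1.2 × 10^5
Stock = 33.3 nM × 1.2 × 10^5 = 3.996 × 10^6 nM = 4.00 mM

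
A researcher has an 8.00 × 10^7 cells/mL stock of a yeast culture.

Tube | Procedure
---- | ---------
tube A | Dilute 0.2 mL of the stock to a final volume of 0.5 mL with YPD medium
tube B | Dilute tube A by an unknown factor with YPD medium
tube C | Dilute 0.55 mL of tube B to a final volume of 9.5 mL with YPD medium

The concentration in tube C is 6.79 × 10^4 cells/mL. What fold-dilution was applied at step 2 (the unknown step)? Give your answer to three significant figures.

Step 1: 0.2 mL brought to 0.5 mL → factor 0.5/0.2 = 2.5
Step 2: unknown factor x
Step 3: 0.55 mL brought to 9.5 mL → factor 9.5/0.55 = 17.273
Product of known-step factors = 43.182
Overall factor = 8.00 × 10^7 cells/mL / (6.79 × 10^4 cells/mL) = 1178.2
x = 1178.2 / 43.182 = 27.3

27.3-fold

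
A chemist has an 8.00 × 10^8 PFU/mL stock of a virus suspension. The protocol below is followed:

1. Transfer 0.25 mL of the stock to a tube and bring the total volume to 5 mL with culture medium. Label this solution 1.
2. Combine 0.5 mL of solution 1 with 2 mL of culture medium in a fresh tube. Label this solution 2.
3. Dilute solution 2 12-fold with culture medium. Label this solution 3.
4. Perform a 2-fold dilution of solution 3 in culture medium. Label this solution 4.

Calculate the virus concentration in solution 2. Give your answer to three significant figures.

8.00 × 10^6 PFU/mL

Step 1: 0.25 mL brought to 5 mL → factor 5/0.25 = 20
Step 2: 0.5 mL + 2 mL = 2.5 mL total → factor 2.5/0.5 = 5
Dilution factor through solution 2 = 20 × 5 = 100
[solution 2] = 8.00 × 10^8 PFU/mL / 100 = 8.00 × 10^6 PFU/mL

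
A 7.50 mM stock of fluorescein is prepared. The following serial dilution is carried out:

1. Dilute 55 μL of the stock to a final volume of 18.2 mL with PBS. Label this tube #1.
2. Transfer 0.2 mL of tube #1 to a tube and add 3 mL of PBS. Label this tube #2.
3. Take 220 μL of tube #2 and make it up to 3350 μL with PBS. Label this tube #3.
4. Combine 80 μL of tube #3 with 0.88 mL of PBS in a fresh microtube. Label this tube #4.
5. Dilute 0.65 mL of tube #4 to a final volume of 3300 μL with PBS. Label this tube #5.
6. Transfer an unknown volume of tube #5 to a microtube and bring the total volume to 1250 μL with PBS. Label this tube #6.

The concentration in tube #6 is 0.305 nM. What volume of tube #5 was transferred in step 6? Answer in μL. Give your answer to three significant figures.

250 μL

Step 1: 55 μL brought to 18.2 mL → factor 18200/55 = 330.91
Step 2: 0.2 mL + 3 mL = 3.2 mL total → factor 3.2/0.2 = 16
Step 3: 220 μL brought to 3350 μL → factor 3350/220 = 15.227
Step 4: 80 μL + 0.88 mL = 960 μL total → factor 960/80 = 12
Step 5: 0.65 mL brought to 3300 μL → factor 3.3/0.65 = 5.0769
Step 6: v brought to 1250 μL → factor = 1250 μL/v
Product of known-step factors = 4.9117 × 10^6
Overall factor = 7.50 mM / (0.305 nM) = 2.459 × 10^7
Step-6 factor = 2.459 × 10^7 / 4.9117 × 10^6 = 5.0064
v = 1250 μL / 5.0064 = 250 μL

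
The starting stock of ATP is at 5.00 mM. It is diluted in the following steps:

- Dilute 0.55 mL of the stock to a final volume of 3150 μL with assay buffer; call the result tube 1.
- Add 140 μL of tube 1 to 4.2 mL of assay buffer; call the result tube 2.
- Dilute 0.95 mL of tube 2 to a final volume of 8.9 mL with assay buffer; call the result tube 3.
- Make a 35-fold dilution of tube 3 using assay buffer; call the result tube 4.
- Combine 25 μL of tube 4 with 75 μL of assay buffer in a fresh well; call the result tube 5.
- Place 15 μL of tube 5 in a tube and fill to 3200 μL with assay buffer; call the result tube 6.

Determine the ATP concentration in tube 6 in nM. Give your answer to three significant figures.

Step 1: 0.55 mL brought to 3150 μL → factor 3.15/0.55 = 5.7273
Step 2: 140 μL + 4.2 mL = 4340 μL total → factor 4340/140 = 31
Step 3: 0.95 mL brought to 8.9 mL → factor 8.9/0.95 = 9.3684
Step 4: 35-fold → factor 35
Step 5: 25 μL + 75 μL = 100 μL total → factor 100/25 = 4
Step 6: 15 μL brought to 3200 μL → factor 3200/15 = 213.33
Overall dilution factor = 5.7273 × 31 × 9.3684 × 35 × 4 × 213.33 = 4.9678 × 10^7
Final = 5.00 mM / 4.9678 × 10^7 = 1.006 × 10^-7 mM = 0.101 nM

0.101 nM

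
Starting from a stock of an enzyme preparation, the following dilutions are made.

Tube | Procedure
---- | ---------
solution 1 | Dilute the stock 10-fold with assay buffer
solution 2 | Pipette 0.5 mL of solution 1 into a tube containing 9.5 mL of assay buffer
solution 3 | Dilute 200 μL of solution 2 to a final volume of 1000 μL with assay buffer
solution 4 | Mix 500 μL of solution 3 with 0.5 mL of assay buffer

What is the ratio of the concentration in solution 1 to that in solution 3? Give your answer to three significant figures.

100

Step 1: 10-fold → factor 10
Step 2: 0.5 mL + 9.5 mL = 10 mL total → factor 10/0.5 = 20
Step 3: 200 μL brought to 1000 μL → factor 1000/200 = 5
Dilution factor to solution 1 = 10; to solution 3 = 1000
[solution 1]/[solution 3] = (factor to solution 3)/(factor to solution 1) = 1000/10 = 100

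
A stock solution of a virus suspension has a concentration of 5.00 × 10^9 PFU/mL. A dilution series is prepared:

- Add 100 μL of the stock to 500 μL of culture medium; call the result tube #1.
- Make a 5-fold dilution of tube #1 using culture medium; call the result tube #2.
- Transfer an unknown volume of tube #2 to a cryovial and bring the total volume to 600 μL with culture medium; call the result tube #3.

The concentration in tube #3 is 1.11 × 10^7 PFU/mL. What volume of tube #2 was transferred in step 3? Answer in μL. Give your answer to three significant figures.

40.0 μL

Step 1: 100 μL + 500 μL = 600 μL total → factor 600/100 = 6
Step 2: 5-fold → factor 5
Step 3: v brought to 600 μL → factor = 600 μL/v
Product of known-step factors = 30
Overall factor = 5.00 × 10^9 PFU/mL / (1.11 × 10^7 PFU/mL) = 450.45
Step-3 factor = 450.45 / 30 = 15.015
v = 600 μL / 15.015 = 40.0 μL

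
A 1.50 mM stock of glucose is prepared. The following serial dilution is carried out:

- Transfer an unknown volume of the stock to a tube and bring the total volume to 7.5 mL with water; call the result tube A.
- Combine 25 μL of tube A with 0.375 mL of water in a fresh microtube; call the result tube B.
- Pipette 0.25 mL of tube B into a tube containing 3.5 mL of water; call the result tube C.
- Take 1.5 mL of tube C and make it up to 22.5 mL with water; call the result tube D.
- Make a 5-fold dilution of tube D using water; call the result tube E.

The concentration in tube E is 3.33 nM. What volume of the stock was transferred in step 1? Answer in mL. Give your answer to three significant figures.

0.300 mL

Step 1: v brought to 7.5 mL → factor = 7.5 mL/v
Step 2: 25 μL + 0.375 mL = 400 μL total → factor 400/25 = 16
Step 3: 0.25 mL + 3.5 mL = 3.75 mL total → factor 3.75/0.25 = 15
Step 4: 1.5 mL brought to 22.5 mL → factor 22.5/1.5 = 15
Step 5: 5-fold → factor 5
Product of known-step factors = 18000
Overall factor = 1.50 mM / (3.33 nM) = 4.5045 × 10^5
Step-1 factor = 4.5045 × 10^5 / 18000 = 25.025
v = 7.5 mL / 25.025 = 0.300 mL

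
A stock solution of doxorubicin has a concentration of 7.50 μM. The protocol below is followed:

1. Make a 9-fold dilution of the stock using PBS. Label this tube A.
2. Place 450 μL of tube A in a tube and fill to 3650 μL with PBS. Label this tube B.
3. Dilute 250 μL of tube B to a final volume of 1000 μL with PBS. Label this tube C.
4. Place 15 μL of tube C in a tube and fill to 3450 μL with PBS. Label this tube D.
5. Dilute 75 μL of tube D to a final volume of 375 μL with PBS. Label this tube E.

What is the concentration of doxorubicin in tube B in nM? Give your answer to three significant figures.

103 nM

Step 1: 9-fold → factor 9
Step 2: 450 μL brought to 3650 μL → factor 3650/450 = 8.1111
Dilution factor through tube B = 9 × 8.1111 = 73
[tube B] = 7.50 μM / 73 = 0.1027 μM = 103 nM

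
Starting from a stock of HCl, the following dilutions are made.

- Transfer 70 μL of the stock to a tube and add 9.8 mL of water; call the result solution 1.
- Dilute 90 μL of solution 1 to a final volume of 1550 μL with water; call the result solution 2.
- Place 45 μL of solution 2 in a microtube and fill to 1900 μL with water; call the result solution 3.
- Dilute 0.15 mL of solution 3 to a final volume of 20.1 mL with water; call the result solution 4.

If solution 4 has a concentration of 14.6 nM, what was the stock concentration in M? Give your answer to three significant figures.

Step 1: 70 μL + 9.8 mL = 9870 μL total → factor 9870/70 = 141
Step 2: 90 μL brought to 1550 μL → factor 1550/90 = 17.222
Step 3: 45 μL brought to 1900 μL → factor 1900/45 = 42.222
Step 4: 0.15 mL brought to 20.1 mL → factor 20.1/0.15 = 134
Overall dilution factor = 141 × 17.222 × 42.222 × 134 = 1.3739 × 10^7
Stock = 14.6 nM × 1.3739 × 10^7 = 2.006 × 10^8 nM = 0.201 M

0.201 M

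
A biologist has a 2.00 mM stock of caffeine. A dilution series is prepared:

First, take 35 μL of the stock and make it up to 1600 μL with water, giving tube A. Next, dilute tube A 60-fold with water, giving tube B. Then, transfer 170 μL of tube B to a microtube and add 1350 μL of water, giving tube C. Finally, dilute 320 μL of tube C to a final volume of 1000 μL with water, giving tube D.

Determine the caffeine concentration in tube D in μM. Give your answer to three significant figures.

0.0261 μM

Step 1: 35 μL brought to 1600 μL → factor 1600/35 = 45.714
Step 2: 60-fold → factor 60
Step 3: 170 μL + 1350 μL = 1520 μL total → factor 1520/170 = 8.9412
Step 4: 320 μL brought to 1000 μL → factor 1000/320 = 3.125
Overall dilution factor = 45.714 × 60 × 8.9412 × 3.125 = 76639
Final = 2.00 mM / 76639 = 2.610 × 10^-5 mM = 0.0261 μM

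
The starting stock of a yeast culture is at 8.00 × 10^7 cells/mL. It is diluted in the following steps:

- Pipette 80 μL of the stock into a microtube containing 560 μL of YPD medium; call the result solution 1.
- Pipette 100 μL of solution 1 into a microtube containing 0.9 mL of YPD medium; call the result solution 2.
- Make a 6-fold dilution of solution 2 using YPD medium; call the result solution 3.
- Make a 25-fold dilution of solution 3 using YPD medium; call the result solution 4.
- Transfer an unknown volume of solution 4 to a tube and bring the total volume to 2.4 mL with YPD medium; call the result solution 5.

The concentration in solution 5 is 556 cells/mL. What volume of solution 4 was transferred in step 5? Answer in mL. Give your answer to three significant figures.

Step 1: 80 μL + 560 μL = 640 μL total → factor 640/80 = 8
Step 2: 100 μL + 0.9 mL = 1000 μL total → factor 1000/100 = 10
Step 3: 6-fold → factor 6
Step 4: 25-fold → factor 25
Step 5: v brought to 2.4 mL → factor = 2.4 mL/v
Product of known-step factors = 12000
Overall factor = 8.00 × 10^7 cells/mL / (556 cells/mL) = 1.4388 × 10^5
Step-5 factor = 1.4388 × 10^5 / 12000 = 11.99
v = 2.4 mL / 11.99 = 0.200 mL

0.200 mL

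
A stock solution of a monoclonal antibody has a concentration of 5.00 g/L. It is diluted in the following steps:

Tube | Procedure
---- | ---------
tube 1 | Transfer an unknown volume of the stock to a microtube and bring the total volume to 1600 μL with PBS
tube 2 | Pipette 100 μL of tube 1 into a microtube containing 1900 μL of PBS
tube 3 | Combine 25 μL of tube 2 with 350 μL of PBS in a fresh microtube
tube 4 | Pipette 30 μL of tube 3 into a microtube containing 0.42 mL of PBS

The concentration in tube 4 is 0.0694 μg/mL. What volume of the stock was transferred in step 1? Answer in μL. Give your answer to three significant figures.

99.9 μL

Step 1: v brought to 1600 μL → factor = 1600 μL/v
Step 2: 100 μL + 1900 μL = 2000 μL total → factor 2000/100 = 20
Step 3: 25 μL + 350 μL = 375 μL total → factor 375/25 = 15
Step 4: 30 μL + 0.42 mL = 450 μL total → factor 450/30 = 15
Product of known-step factors = 4500
Overall factor = 5.00 g/L / (0.0694 μg/mL) = 72046
Step-1 factor = 72046 / 4500 = 16.01
v = 1600 μL / 16.01 = 99.9 μL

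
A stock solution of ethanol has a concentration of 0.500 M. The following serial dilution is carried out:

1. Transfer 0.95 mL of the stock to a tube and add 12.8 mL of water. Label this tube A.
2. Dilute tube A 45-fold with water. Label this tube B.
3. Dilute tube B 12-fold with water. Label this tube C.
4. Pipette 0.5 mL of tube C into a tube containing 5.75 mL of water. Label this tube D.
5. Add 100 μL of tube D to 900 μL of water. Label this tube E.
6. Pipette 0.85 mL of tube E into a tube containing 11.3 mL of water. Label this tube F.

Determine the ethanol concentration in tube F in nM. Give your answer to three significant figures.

Step 1: 0.95 mL + 12.8 mL = 13.75 mL total → factor 13.75/0.95 = 14.474
Step 2: 45-fold → factor 45
Step 3: 12-fold → factor 12
Step 4: 0.5 mL + 5.75 mL = 6.25 mL total → factor 6.25/0.5 = 12.5
Step 5: 100 μL + 900 μL = 1000 μL total → factor 1000/100 = 10
Step 6: 0.85 mL + 11.3 mL = 12.15 mL total → factor 12.15/0.85 = 14.294
Overall dilution factor = 14.474 × 45 × 12 × 12.5 × 10 × 14.294 = 1.3965 × 10^7
Final = 0.500 M / 1.3965 × 10^7 = 3.580 × 10^-8 M = 35.8 nM

35.8 nM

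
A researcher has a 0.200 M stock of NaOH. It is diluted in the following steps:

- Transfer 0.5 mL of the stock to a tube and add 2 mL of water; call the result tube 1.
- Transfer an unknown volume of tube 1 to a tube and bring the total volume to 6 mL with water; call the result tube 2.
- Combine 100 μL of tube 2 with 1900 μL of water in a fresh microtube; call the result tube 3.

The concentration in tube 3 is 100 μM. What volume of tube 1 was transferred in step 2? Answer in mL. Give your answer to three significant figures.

0.300 mL

Step 1: 0.5 mL + 2 mL = 2.5 mL total → factor 2.5/0.5 = 5
Step 2: v brought to 6 mL → factor = 6 mL/v
Step 3: 100 μL + 1900 μL = 2000 μL total → factor 2000/100 = 20
Product of known-step factors = 100
Overall factor = 0.200 M / (100 μM) = 2000
Step-2 factor = 2000 / 100 = 20
v = 6 mL / 20 = 0.300 mL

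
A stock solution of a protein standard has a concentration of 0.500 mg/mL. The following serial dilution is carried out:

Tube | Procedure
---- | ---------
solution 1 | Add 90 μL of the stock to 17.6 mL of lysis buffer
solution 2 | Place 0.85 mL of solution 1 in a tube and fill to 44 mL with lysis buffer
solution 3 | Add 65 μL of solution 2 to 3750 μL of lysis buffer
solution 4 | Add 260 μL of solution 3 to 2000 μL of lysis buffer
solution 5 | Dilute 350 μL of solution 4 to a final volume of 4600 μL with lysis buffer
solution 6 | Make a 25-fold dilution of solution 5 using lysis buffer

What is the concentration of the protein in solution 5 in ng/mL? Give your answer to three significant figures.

Step 1: 90 μL + 17.6 mL = 17690 μL total → factor 17690/90 = 196.56
Step 2: 0.85 mL brought to 44 mL → factor 44/0.85 = 51.765
Step 3: 65 μL + 3750 μL = 3815 μL total → factor 3815/65 = 58.692
Step 4: 260 μL + 2000 μL = 2260 μL total → factor 2260/260 = 8.6923
Step 5: 350 μL brought to 4600 μL → factor 4600/350 = 13.143
Dilution factor through solution 5 = 196.56 × 51.765 × 58.692 × 8.6923 × 13.143 = 6.8222 × 10^7
[solution 5] = 0.500 mg/mL / 6.8222 × 10^7 = 7.329 × 10^-9 mg/mL = 0.00733 ng/mL

0.00733 ng/mL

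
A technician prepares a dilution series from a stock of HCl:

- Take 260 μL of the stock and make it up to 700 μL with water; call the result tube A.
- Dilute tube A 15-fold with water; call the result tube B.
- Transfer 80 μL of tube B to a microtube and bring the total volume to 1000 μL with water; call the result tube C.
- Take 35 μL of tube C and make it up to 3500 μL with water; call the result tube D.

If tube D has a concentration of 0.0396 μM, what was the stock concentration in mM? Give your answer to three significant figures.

Step 1: 260 μL brought to 700 μL → factor 700/260 = 2.6923
Step 2: 15-fold → factor 15
Step 3: 80 μL brought to 1000 μL → factor 1000/80 = 12.5
Step 4: 35 μL brought to 3500 μL → factor 3500/35 = 100
Overall dilution factor = 2.6923 × 15 × 12.5 × 100 = 50481
Stock = 0.0396 μM × 50481 = 1999 μM = 2.00 mM

2.00 mM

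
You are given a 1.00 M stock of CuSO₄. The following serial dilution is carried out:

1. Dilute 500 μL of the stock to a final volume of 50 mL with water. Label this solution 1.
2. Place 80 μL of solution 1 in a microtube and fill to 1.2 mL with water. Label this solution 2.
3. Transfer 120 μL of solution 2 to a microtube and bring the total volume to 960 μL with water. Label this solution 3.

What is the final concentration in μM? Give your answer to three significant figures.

Step 1: 500 μL brought to 50 mL → factor 50000/500 = 100
Step 2: 80 μL brought to 1.2 mL → factor 1200/80 = 15
Step 3: 120 μL brought to 960 μL → factor 960/120 = 8
Overall dilution factor = 100 × 15 × 8 = 12000
Final = 1.00 M / 12000 = 8.333 × 10^-5 M = 83.3 μM

83.3 μM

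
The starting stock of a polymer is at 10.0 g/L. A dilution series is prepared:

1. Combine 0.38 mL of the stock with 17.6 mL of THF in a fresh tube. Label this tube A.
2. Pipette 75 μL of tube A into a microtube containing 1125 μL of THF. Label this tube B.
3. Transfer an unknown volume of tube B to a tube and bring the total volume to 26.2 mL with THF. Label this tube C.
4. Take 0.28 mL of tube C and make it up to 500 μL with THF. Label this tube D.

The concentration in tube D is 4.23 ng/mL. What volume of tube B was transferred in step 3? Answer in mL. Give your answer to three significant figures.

0.0150 mL

Step 1: 0.38 mL + 17.6 mL = 17.98 mL total → factor 17.98/0.38 = 47.316
Step 2: 75 μL + 1125 μL = 1200 μL total → factor 1200/75 = 16
Step 3: v brought to 26.2 mL → factor = 26.2 mL/v
Step 4: 0.28 mL brought to 500 μL → factor 0.5/0.28 = 1.7857
Product of known-step factors = 1351.9
Overall factor = 10.0 g/L / (4.23 ng/mL) = 2.3641 × 10^6
Step-3 factor = 2.3641 × 10^6 / 1351.9 = 1748.7
v = 26.2 mL / 1748.7 = 0.0150 mL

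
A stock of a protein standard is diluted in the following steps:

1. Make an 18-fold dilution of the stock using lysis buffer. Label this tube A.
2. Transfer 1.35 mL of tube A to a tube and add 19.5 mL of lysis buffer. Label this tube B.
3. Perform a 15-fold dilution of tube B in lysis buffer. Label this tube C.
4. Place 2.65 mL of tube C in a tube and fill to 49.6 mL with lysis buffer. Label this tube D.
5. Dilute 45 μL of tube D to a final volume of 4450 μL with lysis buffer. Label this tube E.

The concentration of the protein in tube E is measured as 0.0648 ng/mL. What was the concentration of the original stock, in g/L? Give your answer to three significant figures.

Step 1: 18-fold → factor 18
Step 2: 1.35 mL + 19.5 mL = 20.85 mL total → factor 20.85/1.35 = 15.444
Step 3: 15-fold → factor 15
Step 4: 2.65 mL brought to 49.6 mL → factor 49.6/2.65 = 18.717
Step 5: 45 μL brought to 4450 μL → factor 4450/45 = 98.889
Overall dilution factor = 18 × 15.444 × 15 × 18.717 × 98.889 = 7.7183 × 10^6
Stock = 0.0648 ng/mL × 7.7183 × 10^6 = 5.001 × 10^5 ng/mL = 0.500 g/L

0.500 g/L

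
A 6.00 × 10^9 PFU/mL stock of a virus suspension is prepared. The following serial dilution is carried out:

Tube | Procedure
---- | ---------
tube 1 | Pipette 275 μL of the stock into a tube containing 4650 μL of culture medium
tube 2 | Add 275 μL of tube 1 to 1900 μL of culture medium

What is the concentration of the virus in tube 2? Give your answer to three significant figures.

4.24 × 10^7 PFU/mL

Step 1: 275 μL + 4650 μL = 4925 μL total → factor 4925/275 = 17.909
Step 2: 275 μL + 1900 μL = 2175 μL total → factor 2175/275 = 7.9091
Overall dilution factor = 17.909 × 7.9091 = 141.64
Final = 6.00 × 10^9 PFU/mL / 141.64 = 4.24 × 10^7 PFU/mL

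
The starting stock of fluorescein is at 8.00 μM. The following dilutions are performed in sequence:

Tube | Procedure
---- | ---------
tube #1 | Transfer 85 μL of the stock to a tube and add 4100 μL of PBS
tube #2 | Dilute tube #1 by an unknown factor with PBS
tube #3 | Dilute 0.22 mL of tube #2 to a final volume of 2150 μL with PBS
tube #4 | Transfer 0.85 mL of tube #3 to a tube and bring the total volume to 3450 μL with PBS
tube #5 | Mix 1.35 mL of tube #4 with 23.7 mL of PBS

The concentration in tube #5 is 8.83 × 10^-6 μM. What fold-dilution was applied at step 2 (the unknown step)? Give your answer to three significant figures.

Step 1: 85 μL + 4100 μL = 4185 μL total → factor 4185/85 = 49.235
Step 2: unknown factor x
Step 3: 0.22 mL brought to 2150 μL → factor 2.15/0.22 = 9.7727
Step 4: 0.85 mL brought to 3450 μL → factor 3.45/0.85 = 4.0588
Step 5: 1.35 mL + 23.7 mL = 25.05 mL total → factor 25.05/1.35 = 18.556
Product of known-step factors = 36238
Overall factor = 8.00 μM / (8.83 × 10^-6 μM) = 9.06 × 10^5
x = 9.06 × 10^5 / 36238 = 25.0

25.0-fold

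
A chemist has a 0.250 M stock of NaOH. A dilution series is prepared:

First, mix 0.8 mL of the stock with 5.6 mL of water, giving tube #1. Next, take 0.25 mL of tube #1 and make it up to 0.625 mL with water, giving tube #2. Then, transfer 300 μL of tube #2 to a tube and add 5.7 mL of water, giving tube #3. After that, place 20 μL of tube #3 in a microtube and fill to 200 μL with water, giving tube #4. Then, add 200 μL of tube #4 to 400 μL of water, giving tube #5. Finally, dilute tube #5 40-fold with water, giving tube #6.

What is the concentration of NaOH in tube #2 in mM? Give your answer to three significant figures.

Step 1: 0.8 mL + 5.6 mL = 6.4 mL total → factor 6.4/0.8 = 8
Step 2: 0.25 mL brought to 0.625 mL → factor 0.625/0.25 = 2.5
Dilution factor through tube #2 = 8 × 2.5 = 20
[tube #2] = 0.250 M / 20 = 0.01250 M = 12.5 mM

12.5 mM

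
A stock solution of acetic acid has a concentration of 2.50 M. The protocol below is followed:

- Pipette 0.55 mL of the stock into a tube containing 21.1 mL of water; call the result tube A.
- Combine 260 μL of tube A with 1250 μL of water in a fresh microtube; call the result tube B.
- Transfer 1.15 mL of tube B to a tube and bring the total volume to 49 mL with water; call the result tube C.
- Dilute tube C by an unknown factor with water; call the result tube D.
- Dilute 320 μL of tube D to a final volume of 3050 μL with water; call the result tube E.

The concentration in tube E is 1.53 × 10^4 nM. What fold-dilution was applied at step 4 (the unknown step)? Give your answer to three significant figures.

Step 1: 0.55 mL + 21.1 mL = 21.65 mL total → factor 21.65/0.55 = 39.364
Step 2: 260 μL + 1250 μL = 1510 μL total → factor 1510/260 = 5.8077
Step 3: 1.15 mL brought to 49 mL → factor 49/1.15 = 42.609
Step 4: unknown factor x
Step 5: 320 μL brought to 3050 μL → factor 3050/320 = 9.5312
Product of known-step factors = 92843
Overall factor = 2.50 M / (1.53 × 10^4 nM) = 1.634 × 10^5
x = 1.634 × 10^5 / 92843 = 1.76

1.76-fold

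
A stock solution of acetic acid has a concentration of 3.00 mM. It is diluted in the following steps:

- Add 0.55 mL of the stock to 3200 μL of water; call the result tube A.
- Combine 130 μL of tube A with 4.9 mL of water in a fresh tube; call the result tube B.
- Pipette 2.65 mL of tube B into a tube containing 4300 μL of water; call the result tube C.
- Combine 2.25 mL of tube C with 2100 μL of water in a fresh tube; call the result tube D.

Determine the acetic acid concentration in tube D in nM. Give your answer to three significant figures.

2.24 × 10^3 nM

Step 1: 0.55 mL + 3200 μL = 3.75 mL total → factor 3.75/0.55 = 6.8182
Step 2: 130 μL + 4.9 mL = 5030 μL total → factor 5030/130 = 38.692
Step 3: 2.65 mL + 4300 μL = 6.95 mL total → factor 6.95/2.65 = 2.6226
Step 4: 2.25 mL + 2100 μL = 4.35 mL total → factor 4.35/2.25 = 1.9333
Overall dilution factor = 6.8182 × 38.692 × 2.6226 × 1.9333 = 1337.6
Final = 3.00 mM / 1337.6 = 0.002243 mM = 2.24 × 10^3 nM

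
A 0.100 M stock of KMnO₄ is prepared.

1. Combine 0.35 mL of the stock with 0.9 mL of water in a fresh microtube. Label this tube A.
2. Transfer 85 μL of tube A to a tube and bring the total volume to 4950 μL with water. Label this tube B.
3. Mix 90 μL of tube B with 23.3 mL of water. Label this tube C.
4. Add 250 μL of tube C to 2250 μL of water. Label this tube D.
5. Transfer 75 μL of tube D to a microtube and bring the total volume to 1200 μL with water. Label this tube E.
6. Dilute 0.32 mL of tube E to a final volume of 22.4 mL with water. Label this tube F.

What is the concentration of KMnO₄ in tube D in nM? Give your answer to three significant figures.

Step 1: 0.35 mL + 0.9 mL = 1.25 mL total → factor 1.25/0.35 = 3.5714
Step 2: 85 μL brought to 4950 μL → factor 4950/85 = 58.235
Step 3: 90 μL + 23.3 mL = 23390 μL total → factor 23390/90 = 259.89
Step 4: 250 μL + 2250 μL = 2500 μL total → factor 2500/250 = 10
Dilution factor through tube D = 3.5714 × 58.235 × 259.89 × 10 = 5.4053 × 10^5
[tube D] = 0.100 M / 5.4053 × 10^5 = 1.850 × 10^-7 M = 185 nM

185 nM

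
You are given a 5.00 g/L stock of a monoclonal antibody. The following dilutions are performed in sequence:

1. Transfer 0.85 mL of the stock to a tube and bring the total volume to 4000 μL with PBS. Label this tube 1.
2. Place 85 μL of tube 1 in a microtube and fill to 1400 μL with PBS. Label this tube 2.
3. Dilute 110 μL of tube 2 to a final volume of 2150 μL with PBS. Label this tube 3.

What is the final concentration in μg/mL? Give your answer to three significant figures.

3.30 μg/mL

Step 1: 0.85 mL brought to 4000 μL → factor 4/0.85 = 4.7059
Step 2: 85 μL brought to 1400 μL → factor 1400/85 = 16.471
Step 3: 110 μL brought to 2150 μL → factor 2150/110 = 19.545
Overall dilution factor = 4.7059 × 16.471 × 19.545 = 1514.9
Final = 5.00 g/L / 1514.9 = 0.003300 g/L = 3.30 μg/mL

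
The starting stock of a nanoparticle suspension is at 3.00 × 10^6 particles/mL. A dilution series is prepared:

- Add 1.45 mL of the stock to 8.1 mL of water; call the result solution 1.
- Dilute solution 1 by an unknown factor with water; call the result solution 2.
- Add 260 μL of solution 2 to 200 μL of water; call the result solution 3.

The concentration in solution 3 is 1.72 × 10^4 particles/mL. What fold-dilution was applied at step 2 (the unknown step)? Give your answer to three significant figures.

Step 1: 1.45 mL + 8.1 mL = 9.55 mL total → factor 9.55/1.45 = 6.5862
Step 2: unknown factor x
Step 3: 260 μL + 200 μL = 460 μL total → factor 460/260 = 1.7692
Product of known-step factors = 11.653
Overall factor = 3.00 × 10^6 particles/mL / (1.72 × 10^4 particles/mL) = 174.42
x = 174.42 / 11.653 = 15.0

15.0-fold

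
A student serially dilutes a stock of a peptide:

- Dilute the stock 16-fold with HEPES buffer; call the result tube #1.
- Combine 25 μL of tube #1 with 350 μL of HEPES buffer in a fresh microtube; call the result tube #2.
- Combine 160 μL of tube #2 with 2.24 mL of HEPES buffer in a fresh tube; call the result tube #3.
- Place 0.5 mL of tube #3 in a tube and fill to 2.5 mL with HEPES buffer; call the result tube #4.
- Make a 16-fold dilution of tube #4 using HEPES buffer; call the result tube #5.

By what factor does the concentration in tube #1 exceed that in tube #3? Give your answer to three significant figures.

225

Step 1: 16-fold → factor 16
Step 2: 25 μL + 350 μL = 375 μL total → factor 375/25 = 15
Step 3: 160 μL + 2.24 mL = 2400 μL total → factor 2400/160 = 15
Dilution factor to tube #1 = 16; to tube #3 = 3600
[tube #1]/[tube #3] = (factor to tube #3)/(factor to tube #1) = 3600/16 = 225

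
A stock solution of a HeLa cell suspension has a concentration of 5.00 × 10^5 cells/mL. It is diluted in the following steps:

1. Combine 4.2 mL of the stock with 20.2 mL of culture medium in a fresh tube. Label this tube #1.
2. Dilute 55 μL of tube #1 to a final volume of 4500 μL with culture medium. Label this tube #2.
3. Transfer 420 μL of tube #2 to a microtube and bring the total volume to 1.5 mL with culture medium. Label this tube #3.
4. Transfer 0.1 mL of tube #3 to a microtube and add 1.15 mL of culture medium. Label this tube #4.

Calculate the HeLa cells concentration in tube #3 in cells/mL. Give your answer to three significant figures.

Step 1: 4.2 mL + 20.2 mL = 24.4 mL total → factor 24.4/4.2 = 5.8095
Step 2: 55 μL brought to 4500 μL → factor 4500/55 = 81.818
Step 3: 420 μL brought to 1.5 mL → factor 1500/420 = 3.5714
Dilution factor through tube #3 = 5.8095 × 81.818 × 3.5714 = 1697.6
[tube #3] = 5.00 × 10^5 cells/mL / 1697.6 = 295 cells/mL

295 cells/mL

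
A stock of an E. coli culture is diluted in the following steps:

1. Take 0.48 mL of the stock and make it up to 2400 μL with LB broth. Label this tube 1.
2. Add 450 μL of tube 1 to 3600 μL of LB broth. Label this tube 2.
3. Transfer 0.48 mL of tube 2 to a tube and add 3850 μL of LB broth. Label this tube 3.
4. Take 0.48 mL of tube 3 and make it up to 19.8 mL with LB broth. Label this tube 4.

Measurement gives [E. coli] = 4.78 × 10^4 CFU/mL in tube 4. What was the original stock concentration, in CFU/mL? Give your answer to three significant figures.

Step 1: 0.48 mL brought to 2400 μL → factor 2.4/0.48 = 5
Step 2: 450 μL + 3600 μL = 4050 μL total → factor 4050/450 = 9
Step 3: 0.48 mL + 3850 μL = 4.33 mL total → factor 4.33/0.48 = 9.0208
Step 4: 0.48 mL brought to 19.8 mL → factor 19.8/0.48 = 41.25
Overall dilution factor = 5 × 9 × 9.0208 × 41.25 = 16745
Stock = 4.78 × 10^4 CFU/mL × 16745 = 8.00 × 10^8 CFU/mL

8.00 × 10^8 CFU/mL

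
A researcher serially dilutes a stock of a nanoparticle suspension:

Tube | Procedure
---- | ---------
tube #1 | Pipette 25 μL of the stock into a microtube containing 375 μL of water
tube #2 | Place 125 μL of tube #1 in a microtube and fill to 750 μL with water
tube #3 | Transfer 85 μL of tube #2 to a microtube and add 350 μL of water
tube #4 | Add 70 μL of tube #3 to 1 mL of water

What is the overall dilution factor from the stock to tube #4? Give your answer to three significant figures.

Step 1: 25 μL + 375 μL = 400 μL total → factor 400/25 = 16
Step 2: 125 μL brought to 750 μL → factor 750/125 = 6
Step 3: 85 μL + 350 μL = 435 μL total → factor 435/85 = 5.1176
Step 4: 70 μL + 1 mL = 1070 μL total → factor 1070/70 = 15.286
Overall dilution factor = 16 × 6 × 5.1176 × 15.286 = 7509.8

7.51 × 10^3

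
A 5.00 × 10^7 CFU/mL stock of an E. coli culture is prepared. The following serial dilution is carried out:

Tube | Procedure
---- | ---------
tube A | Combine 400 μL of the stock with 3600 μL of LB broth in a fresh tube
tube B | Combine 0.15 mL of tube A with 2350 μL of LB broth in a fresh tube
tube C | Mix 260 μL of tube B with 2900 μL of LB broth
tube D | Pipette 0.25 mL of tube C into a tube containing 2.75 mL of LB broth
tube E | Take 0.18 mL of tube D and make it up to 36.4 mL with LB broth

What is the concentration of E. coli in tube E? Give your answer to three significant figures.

Step 1: 400 μL + 3600 μL = 4000 μL total → factor 4000/400 = 10
Step 2: 0.15 mL + 2350 μL = 2.5 mL total → factor 2.5/0.15 = 16.667
Step 3: 260 μL + 2900 μL = 3160 μL total → factor 3160/260 = 12.154
Step 4: 0.25 mL + 2.75 mL = 3 mL total → factor 3/0.25 = 12
Step 5: 0.18 mL brought to 36.4 mL → factor 36.4/0.18 = 202.22
Overall dilution factor = 10 × 16.667 × 12.154 × 12 × 202.22 = 4.9156 × 10^6
Final = 5.00 × 10^7 CFU/mL / 4.9156 × 10^6 = 10.2 CFU/mL

10.2 CFU/mL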